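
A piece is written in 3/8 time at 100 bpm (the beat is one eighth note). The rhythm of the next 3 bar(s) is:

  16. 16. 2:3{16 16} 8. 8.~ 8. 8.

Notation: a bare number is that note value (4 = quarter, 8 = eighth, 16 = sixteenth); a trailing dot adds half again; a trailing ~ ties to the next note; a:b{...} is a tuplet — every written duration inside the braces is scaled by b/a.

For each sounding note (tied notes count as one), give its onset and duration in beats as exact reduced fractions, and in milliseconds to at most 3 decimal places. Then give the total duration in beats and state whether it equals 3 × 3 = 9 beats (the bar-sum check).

1) 0.0ms=0b +450.0ms=3/4b
2) 450.0ms=3/4b +450.0ms=3/4b
3) 900.0ms=3/2b +450.0ms=3/4b
4) 1350.0ms=9/4b +450.0ms=3/4b
5) 1800.0ms=3b +900.0ms=3/2b
6) 2700.0ms=9/2b +1800.0ms=3b
7) 4500.0ms=15/2b +900.0ms=3/2b
Σ=9b of 9 (100bpm 3/8) — PASS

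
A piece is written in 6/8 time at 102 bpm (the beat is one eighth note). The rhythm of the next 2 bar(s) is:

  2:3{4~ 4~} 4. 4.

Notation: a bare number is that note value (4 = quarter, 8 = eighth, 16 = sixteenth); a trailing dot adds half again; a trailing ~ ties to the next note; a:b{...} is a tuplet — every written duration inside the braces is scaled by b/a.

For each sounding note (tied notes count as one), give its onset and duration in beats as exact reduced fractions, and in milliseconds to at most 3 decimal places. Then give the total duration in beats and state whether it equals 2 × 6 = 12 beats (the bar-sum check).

1) 0.0ms=0b +5294.118ms=9b
2) 5294.118ms=9b +1764.706ms=3b
Σ=12b of 12 (102bpm 6/8) — PASS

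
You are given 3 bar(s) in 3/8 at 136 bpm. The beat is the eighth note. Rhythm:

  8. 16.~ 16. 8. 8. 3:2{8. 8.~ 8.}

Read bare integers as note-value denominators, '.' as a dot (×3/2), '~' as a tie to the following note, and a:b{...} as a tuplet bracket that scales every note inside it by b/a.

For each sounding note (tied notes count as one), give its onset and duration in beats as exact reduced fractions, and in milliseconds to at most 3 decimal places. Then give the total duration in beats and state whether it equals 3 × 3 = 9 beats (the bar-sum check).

1) 0.0ms=0b +661.765ms=3/2b
2) 661.765ms=3/2b +661.765ms=3/2b
3) 1323.529ms=3b +661.765ms=3/2b
4) 1985.294ms=9/2b +661.765ms=3/2b
5) 2647.059ms=6b +441.176ms=1b
6) 3088.235ms=7b +882.353ms=2b
Σ=9b of 9 (136bpm 3/8) — PASS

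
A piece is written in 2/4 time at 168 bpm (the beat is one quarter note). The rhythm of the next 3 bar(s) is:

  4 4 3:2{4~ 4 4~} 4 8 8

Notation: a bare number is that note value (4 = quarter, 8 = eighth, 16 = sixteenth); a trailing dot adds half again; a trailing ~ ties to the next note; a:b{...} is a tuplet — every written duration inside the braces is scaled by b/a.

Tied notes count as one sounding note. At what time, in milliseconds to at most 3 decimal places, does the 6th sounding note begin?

note 6 onset = 11/2b = 1964.286ms

1. 0.0ms @ 0 + 357.143ms (1)
2. 357.143ms @ 1 + 357.143ms (1)
3. 714.286ms @ 2 + 476.19ms (4/3)
4. 1190.476ms @ 10/3 + 595.238ms (5/3)
5. 1785.714ms @ 5 + 178.571ms (1/2)
6. 1964.286ms @ 11/2 + 178.571ms (1/2)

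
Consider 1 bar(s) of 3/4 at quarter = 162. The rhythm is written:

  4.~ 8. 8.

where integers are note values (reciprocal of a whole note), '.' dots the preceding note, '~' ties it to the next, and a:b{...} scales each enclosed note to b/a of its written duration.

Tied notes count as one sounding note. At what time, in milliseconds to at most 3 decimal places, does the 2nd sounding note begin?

note 2 onset = 9/4b = 833.333ms

1. 0.0ms @ 0 + 833.333ms (9/4)
2. 833.333ms @ 9/4 + 277.778ms (3/4)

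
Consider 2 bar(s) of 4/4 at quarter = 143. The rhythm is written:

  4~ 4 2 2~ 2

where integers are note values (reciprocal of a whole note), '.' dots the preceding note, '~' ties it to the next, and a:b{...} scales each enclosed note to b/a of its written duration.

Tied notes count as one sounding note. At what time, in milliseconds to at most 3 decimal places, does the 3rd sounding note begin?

1. 0.0ms @ 0 + 839.161ms (2)
2. 839.161ms @ 2 + 839.161ms (2)
3. 1678.322ms @ 4 + 1678.322ms (4)

note 3 onset = 4b = 1678.322ms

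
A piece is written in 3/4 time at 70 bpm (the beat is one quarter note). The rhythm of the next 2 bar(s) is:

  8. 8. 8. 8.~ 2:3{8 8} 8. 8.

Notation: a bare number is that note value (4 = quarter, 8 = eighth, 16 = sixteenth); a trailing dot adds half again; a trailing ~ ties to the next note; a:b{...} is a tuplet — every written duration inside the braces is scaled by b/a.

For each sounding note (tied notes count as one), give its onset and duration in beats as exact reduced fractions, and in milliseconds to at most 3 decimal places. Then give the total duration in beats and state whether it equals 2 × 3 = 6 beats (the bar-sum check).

1) 0.0ms=0b +642.857ms=3/4b
2) 642.857ms=3/4b +642.857ms=3/4b
3) 1285.714ms=3/2b +642.857ms=3/4b
4) 1928.571ms=9/4b +1285.714ms=3/2b
5) 3214.286ms=15/4b +642.857ms=3/4b
6) 3857.143ms=9/2b +642.857ms=3/4b
7) 4500.0ms=21/4b +642.857ms=3/4b
Σ=6b of 6 (70bpm 3/4) — PASS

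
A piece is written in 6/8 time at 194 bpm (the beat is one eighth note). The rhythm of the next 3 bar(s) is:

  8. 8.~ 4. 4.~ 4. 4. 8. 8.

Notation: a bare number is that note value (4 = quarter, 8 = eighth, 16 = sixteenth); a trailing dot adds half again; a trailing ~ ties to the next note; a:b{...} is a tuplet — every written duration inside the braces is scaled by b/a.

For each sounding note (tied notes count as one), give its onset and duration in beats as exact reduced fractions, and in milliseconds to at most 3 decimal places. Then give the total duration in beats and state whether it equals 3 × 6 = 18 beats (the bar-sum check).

1) 0.0ms=0b +463.918ms=3/2b
2) 463.918ms=3/2b +1391.753ms=9/2b
3) 1855.67ms=6b +1855.67ms=6b
4) 3711.34ms=12b +927.835ms=3b
5) 4639.175ms=15b +463.918ms=3/2b
6) 5103.093ms=33/2b +463.918ms=3/2b
Σ=18b of 18 (194bpm 6/8) — PASS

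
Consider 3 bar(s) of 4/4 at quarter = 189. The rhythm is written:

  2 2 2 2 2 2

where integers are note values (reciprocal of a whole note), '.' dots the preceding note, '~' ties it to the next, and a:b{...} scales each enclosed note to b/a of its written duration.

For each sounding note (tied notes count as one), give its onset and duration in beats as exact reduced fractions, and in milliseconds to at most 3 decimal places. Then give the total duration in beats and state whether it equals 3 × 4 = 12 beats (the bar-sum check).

1) 0.0ms=0b +634.921ms=2b
2) 634.921ms=2b +634.921ms=2b
3) 1269.841ms=4b +634.921ms=2b
4) 1904.762ms=6b +634.921ms=2b
5) 2539.683ms=8b +634.921ms=2b
6) 3174.603ms=10b +634.921ms=2b
Σ=12b of 12 (189bpm 4/4) — PASS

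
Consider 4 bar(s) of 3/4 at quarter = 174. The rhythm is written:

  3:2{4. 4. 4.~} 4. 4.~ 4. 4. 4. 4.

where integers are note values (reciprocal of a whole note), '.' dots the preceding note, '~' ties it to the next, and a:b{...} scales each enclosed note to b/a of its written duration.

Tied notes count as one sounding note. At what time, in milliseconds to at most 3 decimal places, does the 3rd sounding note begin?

1. 0.0ms @ 0 + 344.828ms (1)
2. 344.828ms @ 1 + 344.828ms (1)
3. 689.655ms @ 2 + 862.069ms (5/2)
4. 1551.724ms @ 9/2 + 1034.483ms (3)
5. 2586.207ms @ 15/2 + 517.241ms (3/2)
6. 3103.448ms @ 9 + 517.241ms (3/2)
7. 3620.69ms @ 21/2 + 517.241ms (3/2)

note 3 onset = 2b = 689.655ms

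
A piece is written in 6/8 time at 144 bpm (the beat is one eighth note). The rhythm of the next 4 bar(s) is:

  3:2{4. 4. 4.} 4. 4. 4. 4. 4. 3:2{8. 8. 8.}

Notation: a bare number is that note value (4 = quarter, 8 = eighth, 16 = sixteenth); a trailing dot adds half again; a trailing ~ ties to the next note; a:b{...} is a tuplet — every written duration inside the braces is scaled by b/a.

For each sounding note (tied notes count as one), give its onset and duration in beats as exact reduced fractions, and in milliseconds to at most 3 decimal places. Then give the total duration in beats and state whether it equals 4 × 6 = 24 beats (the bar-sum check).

1) 0.0ms=0b +833.333ms=2b
2) 833.333ms=2b +833.333ms=2b
3) 1666.667ms=4b +833.333ms=2b
4) 2500.0ms=6b +1250.0ms=3b
5) 3750.0ms=9b +1250.0ms=3b
6) 5000.0ms=12b +1250.0ms=3b
7) 6250.0ms=15b +1250.0ms=3b
8) 7500.0ms=18b +1250.0ms=3b
9) 8750.0ms=21b +416.667ms=1b
10) 9166.667ms=22b +416.667ms=1b
11) 9583.333ms=23b +416.667ms=1b
Σ=24b of 24 (144bpm 6/8) — PASS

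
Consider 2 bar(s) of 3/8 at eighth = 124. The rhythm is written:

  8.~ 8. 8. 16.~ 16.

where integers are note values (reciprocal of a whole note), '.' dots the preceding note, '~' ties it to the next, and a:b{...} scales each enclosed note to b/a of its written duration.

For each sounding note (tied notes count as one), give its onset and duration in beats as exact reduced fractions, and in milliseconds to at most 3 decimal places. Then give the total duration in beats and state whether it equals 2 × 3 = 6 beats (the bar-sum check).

1) 0.0ms=0b +1451.613ms=3b
2) 1451.613ms=3b +725.806ms=3/2b
3) 2177.419ms=9/2b +725.806ms=3/2b
Σ=6b of 6 (124bpm 3/8) — PASS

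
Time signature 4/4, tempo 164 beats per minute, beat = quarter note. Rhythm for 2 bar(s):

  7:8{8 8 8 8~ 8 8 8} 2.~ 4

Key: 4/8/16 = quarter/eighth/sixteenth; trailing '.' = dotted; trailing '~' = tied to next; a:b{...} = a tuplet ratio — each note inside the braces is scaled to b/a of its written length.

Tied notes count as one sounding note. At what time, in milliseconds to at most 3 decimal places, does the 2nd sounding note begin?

note 2 onset = 4/7b = 209.059ms

1. 0.0ms @ 0 + 209.059ms (4/7)
2. 209.059ms @ 4/7 + 209.059ms (4/7)
3. 418.118ms @ 8/7 + 209.059ms (4/7)
4. 627.178ms @ 12/7 + 418.118ms (8/7)
5. 1045.296ms @ 20/7 + 209.059ms (4/7)
6. 1254.355ms @ 24/7 + 209.059ms (4/7)
7. 1463.415ms @ 4 + 1463.415ms (4)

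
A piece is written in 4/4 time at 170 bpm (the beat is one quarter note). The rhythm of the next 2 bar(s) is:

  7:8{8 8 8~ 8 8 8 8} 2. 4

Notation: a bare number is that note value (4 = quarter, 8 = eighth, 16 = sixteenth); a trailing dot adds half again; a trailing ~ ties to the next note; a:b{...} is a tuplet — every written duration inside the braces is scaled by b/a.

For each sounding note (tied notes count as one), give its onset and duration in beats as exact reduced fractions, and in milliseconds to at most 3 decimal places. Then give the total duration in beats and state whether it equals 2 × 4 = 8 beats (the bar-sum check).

1) 0.0ms=0b +201.681ms=4/7b
2) 201.681ms=4/7b +201.681ms=4/7b
3) 403.361ms=8/7b +403.361ms=8/7b
4) 806.723ms=16/7b +201.681ms=4/7b
5) 1008.403ms=20/7b +201.681ms=4/7b
6) 1210.084ms=24/7b +201.681ms=4/7b
7) 1411.765ms=4b +1058.824ms=3b
8) 2470.588ms=7b +352.941ms=1b
Σ=8b of 8 (170bpm 4/4) — PASS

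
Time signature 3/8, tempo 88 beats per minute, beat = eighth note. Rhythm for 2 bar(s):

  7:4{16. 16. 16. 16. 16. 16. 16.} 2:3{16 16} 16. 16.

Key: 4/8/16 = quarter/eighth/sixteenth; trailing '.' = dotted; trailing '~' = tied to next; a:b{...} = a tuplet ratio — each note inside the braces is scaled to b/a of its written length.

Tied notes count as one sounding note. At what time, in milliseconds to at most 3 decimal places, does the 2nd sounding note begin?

1. 0.0ms @ 0 + 292.208ms (3/7)
2. 292.208ms @ 3/7 + 292.208ms (3/7)
3. 584.416ms @ 6/7 + 292.208ms (3/7)
4. 876.623ms @ 9/7 + 292.208ms (3/7)
5. 1168.831ms @ 12/7 + 292.208ms (3/7)
6. 1461.039ms @ 15/7 + 292.208ms (3/7)
7. 1753.247ms @ 18/7 + 292.208ms (3/7)
8. 2045.455ms @ 3 + 511.364ms (3/4)
9. 2556.818ms @ 15/4 + 511.364ms (3/4)
10. 3068.182ms @ 9/2 + 511.364ms (3/4)
11. 3579.545ms @ 21/4 + 511.364ms (3/4)

note 2 onset = 3/7b = 292.208ms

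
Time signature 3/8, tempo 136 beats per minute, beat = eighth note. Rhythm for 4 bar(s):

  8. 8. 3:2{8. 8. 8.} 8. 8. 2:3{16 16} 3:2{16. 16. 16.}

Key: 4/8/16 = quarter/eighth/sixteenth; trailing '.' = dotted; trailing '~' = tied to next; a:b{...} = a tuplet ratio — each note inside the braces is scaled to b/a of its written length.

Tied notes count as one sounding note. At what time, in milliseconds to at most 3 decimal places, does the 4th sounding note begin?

note 4 onset = 4b = 1764.706ms

1. 0.0ms @ 0 + 661.765ms (3/2)
2. 661.765ms @ 3/2 + 661.765ms (3/2)
3. 1323.529ms @ 3 + 441.176ms (1)
4. 1764.706ms @ 4 + 441.176ms (1)
5. 2205.882ms @ 5 + 441.176ms (1)
6. 2647.059ms @ 6 + 661.765ms (3/2)
7. 3308.824ms @ 15/2 + 661.765ms (3/2)
8. 3970.588ms @ 9 + 330.882ms (3/4)
9. 4301.471ms @ 39/4 + 330.882ms (3/4)
10. 4632.353ms @ 21/2 + 220.588ms (1/2)
11. 4852.941ms @ 11 + 220.588ms (1/2)
12. 5073.529ms @ 23/2 + 220.588ms (1/2)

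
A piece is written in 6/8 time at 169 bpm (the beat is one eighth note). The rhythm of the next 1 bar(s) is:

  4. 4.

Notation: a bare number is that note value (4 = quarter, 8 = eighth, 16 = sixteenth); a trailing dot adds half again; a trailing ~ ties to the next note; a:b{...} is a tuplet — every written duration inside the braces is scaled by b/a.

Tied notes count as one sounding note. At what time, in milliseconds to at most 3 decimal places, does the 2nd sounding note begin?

1. 0.0ms @ 0 + 1065.089ms (3)
2. 1065.089ms @ 3 + 1065.089ms (3)

note 2 onset = 3b = 1065.089ms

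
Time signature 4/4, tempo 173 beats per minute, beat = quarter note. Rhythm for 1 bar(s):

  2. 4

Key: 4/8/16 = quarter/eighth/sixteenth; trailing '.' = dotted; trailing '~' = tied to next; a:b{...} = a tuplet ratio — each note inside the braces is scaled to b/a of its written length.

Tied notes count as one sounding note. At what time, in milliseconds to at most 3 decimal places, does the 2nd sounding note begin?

1. 0.0ms @ 0 + 1040.462ms (3)
2. 1040.462ms @ 3 + 346.821ms (1)

note 2 onset = 3b = 1040.462ms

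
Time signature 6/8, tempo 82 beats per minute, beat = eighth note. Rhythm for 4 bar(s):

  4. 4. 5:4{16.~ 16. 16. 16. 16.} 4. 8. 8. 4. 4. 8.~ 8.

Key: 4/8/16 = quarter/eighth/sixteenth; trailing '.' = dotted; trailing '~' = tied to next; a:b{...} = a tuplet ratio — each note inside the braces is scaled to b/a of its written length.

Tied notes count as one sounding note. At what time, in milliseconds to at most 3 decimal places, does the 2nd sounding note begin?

note 2 onset = 3b = 2195.122ms

1. 0.0ms @ 0 + 2195.122ms (3)
2. 2195.122ms @ 3 + 2195.122ms (3)
3. 4390.244ms @ 6 + 878.049ms (6/5)
4. 5268.293ms @ 36/5 + 439.024ms (3/5)
5. 5707.317ms @ 39/5 + 439.024ms (3/5)
6. 6146.341ms @ 42/5 + 439.024ms (3/5)
7. 6585.366ms @ 9 + 2195.122ms (3)
8. 8780.488ms @ 12 + 1097.561ms (3/2)
9. 9878.049ms @ 27/2 + 1097.561ms (3/2)
10. 10975.61ms @ 15 + 2195.122ms (3)
11. 13170.732ms @ 18 + 2195.122ms (3)
12. 15365.854ms @ 21 + 2195.122ms (3)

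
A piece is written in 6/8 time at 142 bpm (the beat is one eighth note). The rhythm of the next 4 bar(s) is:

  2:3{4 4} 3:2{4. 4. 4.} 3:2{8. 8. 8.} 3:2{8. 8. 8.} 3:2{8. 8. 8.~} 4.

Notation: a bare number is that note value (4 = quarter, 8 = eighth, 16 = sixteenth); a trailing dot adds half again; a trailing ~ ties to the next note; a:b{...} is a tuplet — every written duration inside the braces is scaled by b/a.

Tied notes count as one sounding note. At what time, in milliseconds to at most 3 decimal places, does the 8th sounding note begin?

1. 0.0ms @ 0 + 1267.606ms (3)
2. 1267.606ms @ 3 + 1267.606ms (3)
3. 2535.211ms @ 6 + 845.07ms (2)
4. 3380.282ms @ 8 + 845.07ms (2)
5. 4225.352ms @ 10 + 845.07ms (2)
6. 5070.423ms @ 12 + 422.535ms (1)
7. 5492.958ms @ 13 + 422.535ms (1)
8. 5915.493ms @ 14 + 422.535ms (1)
9. 6338.028ms @ 15 + 422.535ms (1)
10. 6760.563ms @ 16 + 422.535ms (1)
11. 7183.099ms @ 17 + 422.535ms (1)
12. 7605.634ms @ 18 + 422.535ms (1)
13. 8028.169ms @ 19 + 422.535ms (1)
14. 8450.704ms @ 20 + 1690.141ms (4)

note 8 onset = 14b = 5915.493ms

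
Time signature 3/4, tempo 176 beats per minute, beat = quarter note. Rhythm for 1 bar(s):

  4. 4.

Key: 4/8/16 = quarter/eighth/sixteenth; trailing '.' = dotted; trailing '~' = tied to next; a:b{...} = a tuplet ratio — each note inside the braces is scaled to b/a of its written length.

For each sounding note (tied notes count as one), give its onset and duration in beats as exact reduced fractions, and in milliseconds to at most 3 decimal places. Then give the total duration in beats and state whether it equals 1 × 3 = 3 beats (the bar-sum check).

1) 0.0ms=0b +511.364ms=3/2b
2) 511.364ms=3/2b +511.364ms=3/2b
Σ=3b of 3 (176bpm 3/4) — PASS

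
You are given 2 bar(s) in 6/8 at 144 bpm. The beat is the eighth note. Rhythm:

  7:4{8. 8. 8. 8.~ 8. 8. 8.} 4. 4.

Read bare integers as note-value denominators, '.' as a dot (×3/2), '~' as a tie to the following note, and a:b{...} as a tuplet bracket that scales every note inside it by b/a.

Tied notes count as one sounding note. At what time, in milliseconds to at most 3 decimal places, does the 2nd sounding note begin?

note 2 onset = 6/7b = 357.143ms

1. 0.0ms @ 0 + 357.143ms (6/7)
2. 357.143ms @ 6/7 + 357.143ms (6/7)
3. 714.286ms @ 12/7 + 357.143ms (6/7)
4. 1071.429ms @ 18/7 + 714.286ms (12/7)
5. 1785.714ms @ 30/7 + 357.143ms (6/7)
6. 2142.857ms @ 36/7 + 357.143ms (6/7)
7. 2500.0ms @ 6 + 1250.0ms (3)
8. 3750.0ms @ 9 + 1250.0ms (3)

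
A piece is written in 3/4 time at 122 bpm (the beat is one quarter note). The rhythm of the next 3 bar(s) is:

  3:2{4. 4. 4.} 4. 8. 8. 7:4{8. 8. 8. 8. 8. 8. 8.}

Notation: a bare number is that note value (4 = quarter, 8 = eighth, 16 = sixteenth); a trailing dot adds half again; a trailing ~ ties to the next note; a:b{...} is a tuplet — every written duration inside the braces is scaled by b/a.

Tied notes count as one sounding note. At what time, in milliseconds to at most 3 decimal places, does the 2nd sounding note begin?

note 2 onset = 1b = 491.803ms

1. 0.0ms @ 0 + 491.803ms (1)
2. 491.803ms @ 1 + 491.803ms (1)
3. 983.607ms @ 2 + 491.803ms (1)
4. 1475.41ms @ 3 + 737.705ms (3/2)
5. 2213.115ms @ 9/2 + 368.852ms (3/4)
6. 2581.967ms @ 21/4 + 368.852ms (3/4)
7. 2950.82ms @ 6 + 210.773ms (3/7)
8. 3161.593ms @ 45/7 + 210.773ms (3/7)
9. 3372.365ms @ 48/7 + 210.773ms (3/7)
10. 3583.138ms @ 51/7 + 210.773ms (3/7)
11. 3793.911ms @ 54/7 + 210.773ms (3/7)
12. 4004.684ms @ 57/7 + 210.773ms (3/7)
13. 4215.457ms @ 60/7 + 210.773ms (3/7)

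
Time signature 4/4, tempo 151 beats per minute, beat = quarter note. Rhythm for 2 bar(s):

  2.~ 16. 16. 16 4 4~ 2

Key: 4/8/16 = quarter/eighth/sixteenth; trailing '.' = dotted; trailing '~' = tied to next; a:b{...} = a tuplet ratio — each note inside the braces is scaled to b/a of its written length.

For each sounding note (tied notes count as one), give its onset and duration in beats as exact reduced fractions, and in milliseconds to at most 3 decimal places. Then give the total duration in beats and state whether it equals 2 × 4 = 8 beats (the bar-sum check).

1) 0.0ms=0b +1341.06ms=27/8b
2) 1341.06ms=27/8b +149.007ms=3/8b
3) 1490.066ms=15/4b +99.338ms=1/4b
4) 1589.404ms=4b +397.351ms=1b
5) 1986.755ms=5b +1192.053ms=3b
Σ=8b of 8 (151bpm 4/4) — PASS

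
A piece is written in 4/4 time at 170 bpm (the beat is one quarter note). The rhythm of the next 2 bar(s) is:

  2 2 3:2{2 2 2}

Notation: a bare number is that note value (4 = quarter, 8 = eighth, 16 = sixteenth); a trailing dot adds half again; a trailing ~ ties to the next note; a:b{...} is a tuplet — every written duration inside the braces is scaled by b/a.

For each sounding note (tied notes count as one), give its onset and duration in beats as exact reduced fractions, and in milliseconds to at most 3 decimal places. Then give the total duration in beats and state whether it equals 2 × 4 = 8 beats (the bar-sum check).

1) 0.0ms=0b +705.882ms=2b
2) 705.882ms=2b +705.882ms=2b
3) 1411.765ms=4b +470.588ms=4/3b
4) 1882.353ms=16/3b +470.588ms=4/3b
5) 2352.941ms=20/3b +470.588ms=4/3b
Σ=8b of 8 (170bpm 4/4) — PASS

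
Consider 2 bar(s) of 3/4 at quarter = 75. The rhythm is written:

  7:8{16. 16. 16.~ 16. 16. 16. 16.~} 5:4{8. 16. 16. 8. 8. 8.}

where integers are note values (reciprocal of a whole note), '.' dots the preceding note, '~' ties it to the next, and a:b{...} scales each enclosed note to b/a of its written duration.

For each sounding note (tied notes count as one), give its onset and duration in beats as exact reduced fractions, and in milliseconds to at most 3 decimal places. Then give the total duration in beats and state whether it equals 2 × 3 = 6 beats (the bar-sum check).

1) 0.0ms=0b +342.857ms=3/7b
2) 342.857ms=3/7b +342.857ms=3/7b
3) 685.714ms=6/7b +685.714ms=6/7b
4) 1371.429ms=12/7b +342.857ms=3/7b
5) 1714.286ms=15/7b +342.857ms=3/7b
6) 2057.143ms=18/7b +822.857ms=36/35b
7) 2880.0ms=18/5b +240.0ms=3/10b
8) 3120.0ms=39/10b +240.0ms=3/10b
9) 3360.0ms=21/5b +480.0ms=3/5b
10) 3840.0ms=24/5b +480.0ms=3/5b
11) 4320.0ms=27/5b +480.0ms=3/5b
Σ=6b of 6 (75bpm 3/4) — PASS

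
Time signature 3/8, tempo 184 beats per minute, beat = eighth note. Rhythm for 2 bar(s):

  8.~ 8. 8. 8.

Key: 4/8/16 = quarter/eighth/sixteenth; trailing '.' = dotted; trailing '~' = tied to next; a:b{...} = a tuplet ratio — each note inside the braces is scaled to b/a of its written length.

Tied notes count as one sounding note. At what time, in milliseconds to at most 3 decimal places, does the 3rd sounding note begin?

note 3 onset = 9/2b = 1467.391ms

1. 0.0ms @ 0 + 978.261ms (3)
2. 978.261ms @ 3 + 489.13ms (3/2)
3. 1467.391ms @ 9/2 + 489.13ms (3/2)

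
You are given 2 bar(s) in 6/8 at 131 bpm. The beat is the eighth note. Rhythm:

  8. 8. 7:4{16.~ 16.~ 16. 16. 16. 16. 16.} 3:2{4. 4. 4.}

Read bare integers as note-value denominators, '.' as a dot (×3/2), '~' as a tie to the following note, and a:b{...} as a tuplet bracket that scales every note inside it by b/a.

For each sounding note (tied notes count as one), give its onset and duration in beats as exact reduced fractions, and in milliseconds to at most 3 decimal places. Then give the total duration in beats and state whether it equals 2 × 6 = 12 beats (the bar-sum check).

1) 0.0ms=0b +687.023ms=3/2b
2) 687.023ms=3/2b +687.023ms=3/2b
3) 1374.046ms=3b +588.877ms=9/7b
4) 1962.923ms=30/7b +196.292ms=3/7b
5) 2159.215ms=33/7b +196.292ms=3/7b
6) 2355.507ms=36/7b +196.292ms=3/7b
7) 2551.799ms=39/7b +196.292ms=3/7b
8) 2748.092ms=6b +916.031ms=2b
9) 3664.122ms=8b +916.031ms=2b
10) 4580.153ms=10b +916.031ms=2b
Σ=12b of 12 (131bpm 6/8) — PASS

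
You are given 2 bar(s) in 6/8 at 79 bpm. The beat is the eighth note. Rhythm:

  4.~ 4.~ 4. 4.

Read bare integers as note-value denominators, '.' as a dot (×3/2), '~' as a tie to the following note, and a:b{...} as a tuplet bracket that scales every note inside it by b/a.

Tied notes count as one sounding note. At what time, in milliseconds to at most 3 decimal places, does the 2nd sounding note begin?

1. 0.0ms @ 0 + 6835.443ms (9)
2. 6835.443ms @ 9 + 2278.481ms (3)

note 2 onset = 9b = 6835.443ms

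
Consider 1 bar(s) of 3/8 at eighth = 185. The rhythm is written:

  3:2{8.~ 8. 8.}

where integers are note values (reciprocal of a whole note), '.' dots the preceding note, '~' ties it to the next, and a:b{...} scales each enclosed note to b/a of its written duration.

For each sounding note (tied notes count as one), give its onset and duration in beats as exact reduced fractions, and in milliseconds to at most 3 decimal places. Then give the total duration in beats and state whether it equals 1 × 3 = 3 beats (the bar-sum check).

1) 0.0ms=0b +648.649ms=2b
2) 648.649ms=2b +324.324ms=1b
Σ=3b of 3 (185bpm 3/8) — PASS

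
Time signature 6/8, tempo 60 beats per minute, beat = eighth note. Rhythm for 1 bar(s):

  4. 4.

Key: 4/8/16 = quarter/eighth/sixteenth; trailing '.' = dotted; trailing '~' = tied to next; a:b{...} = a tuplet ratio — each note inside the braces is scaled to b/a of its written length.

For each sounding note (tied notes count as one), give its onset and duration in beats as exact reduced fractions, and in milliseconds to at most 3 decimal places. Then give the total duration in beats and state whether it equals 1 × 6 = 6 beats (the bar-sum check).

1) 0.0ms=0b +3000.0ms=3b
2) 3000.0ms=3b +3000.0ms=3b
Σ=6b of 6 (60bpm 6/8) — PASS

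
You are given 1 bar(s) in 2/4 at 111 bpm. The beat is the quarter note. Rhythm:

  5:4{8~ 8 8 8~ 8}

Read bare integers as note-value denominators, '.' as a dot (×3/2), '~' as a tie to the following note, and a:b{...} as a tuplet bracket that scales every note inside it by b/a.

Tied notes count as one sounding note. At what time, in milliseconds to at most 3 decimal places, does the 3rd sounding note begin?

1. 0.0ms @ 0 + 432.432ms (4/5)
2. 432.432ms @ 4/5 + 216.216ms (2/5)
3. 648.649ms @ 6/5 + 432.432ms (4/5)

note 3 onset = 6/5b = 648.649ms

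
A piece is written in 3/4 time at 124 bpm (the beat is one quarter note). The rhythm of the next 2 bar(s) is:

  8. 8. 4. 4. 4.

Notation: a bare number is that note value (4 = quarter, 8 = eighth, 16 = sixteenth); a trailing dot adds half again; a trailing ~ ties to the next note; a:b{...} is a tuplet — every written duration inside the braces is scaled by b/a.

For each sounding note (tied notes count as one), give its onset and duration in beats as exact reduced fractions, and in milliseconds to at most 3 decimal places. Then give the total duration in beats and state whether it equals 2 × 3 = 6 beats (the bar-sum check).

1) 0.0ms=0b +362.903ms=3/4b
2) 362.903ms=3/4b +362.903ms=3/4b
3) 725.806ms=3/2b +725.806ms=3/2b
4) 1451.613ms=3b +725.806ms=3/2b
5) 2177.419ms=9/2b +725.806ms=3/2b
Σ=6b of 6 (124bpm 3/4) — PASS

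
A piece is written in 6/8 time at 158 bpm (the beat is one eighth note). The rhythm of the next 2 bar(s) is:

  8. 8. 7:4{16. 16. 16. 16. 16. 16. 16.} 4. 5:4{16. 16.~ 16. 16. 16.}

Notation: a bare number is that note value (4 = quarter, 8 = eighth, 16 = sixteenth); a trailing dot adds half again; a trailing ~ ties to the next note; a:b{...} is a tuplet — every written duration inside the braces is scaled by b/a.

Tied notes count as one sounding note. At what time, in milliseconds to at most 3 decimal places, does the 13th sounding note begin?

note 13 onset = 54/5b = 4101.266ms

1. 0.0ms @ 0 + 569.62ms (3/2)
2. 569.62ms @ 3/2 + 569.62ms (3/2)
3. 1139.241ms @ 3 + 162.749ms (3/7)
4. 1301.989ms @ 24/7 + 162.749ms (3/7)
5. 1464.738ms @ 27/7 + 162.749ms (3/7)
6. 1627.486ms @ 30/7 + 162.749ms (3/7)
7. 1790.235ms @ 33/7 + 162.749ms (3/7)
8. 1952.984ms @ 36/7 + 162.749ms (3/7)
9. 2115.732ms @ 39/7 + 162.749ms (3/7)
10. 2278.481ms @ 6 + 1139.241ms (3)
11. 3417.722ms @ 9 + 227.848ms (3/5)
12. 3645.57ms @ 48/5 + 455.696ms (6/5)
13. 4101.266ms @ 54/5 + 227.848ms (3/5)
14. 4329.114ms @ 57/5 + 227.848ms (3/5)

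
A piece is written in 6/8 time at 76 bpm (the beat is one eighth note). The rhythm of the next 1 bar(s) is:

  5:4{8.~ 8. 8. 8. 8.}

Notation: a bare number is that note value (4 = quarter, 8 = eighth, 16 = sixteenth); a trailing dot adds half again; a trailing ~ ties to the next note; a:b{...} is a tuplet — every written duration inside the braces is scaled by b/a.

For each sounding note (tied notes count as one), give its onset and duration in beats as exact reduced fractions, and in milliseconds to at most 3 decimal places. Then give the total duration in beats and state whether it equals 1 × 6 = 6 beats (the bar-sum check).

1) 0.0ms=0b +1894.737ms=12/5b
2) 1894.737ms=12/5b +947.368ms=6/5b
3) 2842.105ms=18/5b +947.368ms=6/5b
4) 3789.474ms=24/5b +947.368ms=6/5b
Σ=6b of 6 (76bpm 6/8) — PASS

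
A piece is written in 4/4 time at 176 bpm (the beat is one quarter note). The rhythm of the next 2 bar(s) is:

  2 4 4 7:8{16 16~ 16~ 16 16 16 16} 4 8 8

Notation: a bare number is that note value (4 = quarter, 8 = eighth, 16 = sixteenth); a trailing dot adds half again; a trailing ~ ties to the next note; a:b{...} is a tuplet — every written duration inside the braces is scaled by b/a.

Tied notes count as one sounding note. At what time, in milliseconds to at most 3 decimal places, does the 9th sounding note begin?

1. 0.0ms @ 0 + 681.818ms (2)
2. 681.818ms @ 2 + 340.909ms (1)
3. 1022.727ms @ 3 + 340.909ms (1)
4. 1363.636ms @ 4 + 97.403ms (2/7)
5. 1461.039ms @ 30/7 + 292.208ms (6/7)
6. 1753.247ms @ 36/7 + 97.403ms (2/7)
7. 1850.649ms @ 38/7 + 97.403ms (2/7)
8. 1948.052ms @ 40/7 + 97.403ms (2/7)
9. 2045.455ms @ 6 + 340.909ms (1)
10. 2386.364ms @ 7 + 170.455ms (1/2)
11. 2556.818ms @ 15/2 + 170.455ms (1/2)

note 9 onset = 6b = 2045.455ms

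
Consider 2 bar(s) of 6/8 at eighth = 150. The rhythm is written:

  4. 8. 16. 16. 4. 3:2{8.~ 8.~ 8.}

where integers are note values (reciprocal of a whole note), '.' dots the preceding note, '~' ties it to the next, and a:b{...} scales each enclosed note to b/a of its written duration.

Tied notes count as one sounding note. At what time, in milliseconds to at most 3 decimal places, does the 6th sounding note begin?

1. 0.0ms @ 0 + 1200.0ms (3)
2. 1200.0ms @ 3 + 600.0ms (3/2)
3. 1800.0ms @ 9/2 + 300.0ms (3/4)
4. 2100.0ms @ 21/4 + 300.0ms (3/4)
5. 2400.0ms @ 6 + 1200.0ms (3)
6. 3600.0ms @ 9 + 1200.0ms (3)

note 6 onset = 9b = 3600.0ms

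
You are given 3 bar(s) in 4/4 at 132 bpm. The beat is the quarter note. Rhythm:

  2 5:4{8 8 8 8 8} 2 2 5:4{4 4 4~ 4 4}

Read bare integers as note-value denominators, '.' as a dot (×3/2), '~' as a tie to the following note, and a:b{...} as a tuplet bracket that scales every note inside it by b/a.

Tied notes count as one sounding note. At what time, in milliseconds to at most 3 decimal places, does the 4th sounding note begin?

note 4 onset = 14/5b = 1272.727ms

1. 0.0ms @ 0 + 909.091ms (2)
2. 909.091ms @ 2 + 181.818ms (2/5)
3. 1090.909ms @ 12/5 + 181.818ms (2/5)
4. 1272.727ms @ 14/5 + 181.818ms (2/5)
5. 1454.545ms @ 16/5 + 181.818ms (2/5)
6. 1636.364ms @ 18/5 + 181.818ms (2/5)
7. 1818.182ms @ 4 + 909.091ms (2)
8. 2727.273ms @ 6 + 909.091ms (2)
9. 3636.364ms @ 8 + 363.636ms (4/5)
10. 4000.0ms @ 44/5 + 363.636ms (4/5)
11. 4363.636ms @ 48/5 + 727.273ms (8/5)
12. 5090.909ms @ 56/5 + 363.636ms (4/5)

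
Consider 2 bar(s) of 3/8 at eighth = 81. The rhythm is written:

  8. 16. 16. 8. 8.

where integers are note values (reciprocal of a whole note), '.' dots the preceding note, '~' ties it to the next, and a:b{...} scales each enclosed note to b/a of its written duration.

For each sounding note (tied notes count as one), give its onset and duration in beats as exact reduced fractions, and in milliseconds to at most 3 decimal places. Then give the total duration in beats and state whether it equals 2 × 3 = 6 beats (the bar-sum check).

1) 0.0ms=0b +1111.111ms=3/2b
2) 1111.111ms=3/2b +555.556ms=3/4b
3) 1666.667ms=9/4b +555.556ms=3/4b
4) 2222.222ms=3b +1111.111ms=3/2b
5) 3333.333ms=9/2b +1111.111ms=3/2b
Σ=6b of 6 (81bpm 3/8) — PASS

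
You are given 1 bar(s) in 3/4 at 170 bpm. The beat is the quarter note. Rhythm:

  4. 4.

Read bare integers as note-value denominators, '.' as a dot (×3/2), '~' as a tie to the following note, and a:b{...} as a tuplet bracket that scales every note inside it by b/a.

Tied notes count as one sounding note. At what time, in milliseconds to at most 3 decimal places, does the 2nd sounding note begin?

note 2 onset = 3/2b = 529.412ms

1. 0.0ms @ 0 + 529.412ms (3/2)
2. 529.412ms @ 3/2 + 529.412ms (3/2)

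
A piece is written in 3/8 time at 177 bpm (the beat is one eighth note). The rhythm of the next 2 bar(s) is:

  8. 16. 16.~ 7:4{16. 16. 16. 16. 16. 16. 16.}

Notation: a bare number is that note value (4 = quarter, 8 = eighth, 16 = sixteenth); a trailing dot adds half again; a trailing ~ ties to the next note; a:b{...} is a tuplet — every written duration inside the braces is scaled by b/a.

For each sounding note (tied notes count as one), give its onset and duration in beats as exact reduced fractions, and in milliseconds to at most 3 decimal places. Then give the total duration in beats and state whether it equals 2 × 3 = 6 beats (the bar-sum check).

1) 0.0ms=0b +508.475ms=3/2b
2) 508.475ms=3/2b +254.237ms=3/4b
3) 762.712ms=9/4b +399.516ms=33/28b
4) 1162.228ms=24/7b +145.278ms=3/7b
5) 1307.506ms=27/7b +145.278ms=3/7b
6) 1452.785ms=30/7b +145.278ms=3/7b
7) 1598.063ms=33/7b +145.278ms=3/7b
8) 1743.341ms=36/7b +145.278ms=3/7b
9) 1888.62ms=39/7b +145.278ms=3/7b
Σ=6b of 6 (177bpm 3/8) — PASS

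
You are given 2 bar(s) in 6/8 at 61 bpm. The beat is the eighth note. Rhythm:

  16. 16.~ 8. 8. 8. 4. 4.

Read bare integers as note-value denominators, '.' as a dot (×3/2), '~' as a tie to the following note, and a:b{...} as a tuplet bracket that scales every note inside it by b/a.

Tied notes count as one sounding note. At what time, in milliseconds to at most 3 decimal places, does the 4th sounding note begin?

1. 0.0ms @ 0 + 737.705ms (3/4)
2. 737.705ms @ 3/4 + 2213.115ms (9/4)
3. 2950.82ms @ 3 + 1475.41ms (3/2)
4. 4426.23ms @ 9/2 + 1475.41ms (3/2)
5. 5901.639ms @ 6 + 2950.82ms (3)
6. 8852.459ms @ 9 + 2950.82ms (3)

note 4 onset = 9/2b = 4426.23ms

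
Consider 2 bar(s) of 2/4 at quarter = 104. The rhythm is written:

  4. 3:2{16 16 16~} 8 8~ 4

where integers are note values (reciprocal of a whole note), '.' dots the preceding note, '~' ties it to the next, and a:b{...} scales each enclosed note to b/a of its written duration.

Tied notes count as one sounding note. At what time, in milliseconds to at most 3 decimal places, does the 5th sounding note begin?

1. 0.0ms @ 0 + 865.385ms (3/2)
2. 865.385ms @ 3/2 + 96.154ms (1/6)
3. 961.538ms @ 5/3 + 96.154ms (1/6)
4. 1057.692ms @ 11/6 + 384.615ms (2/3)
5. 1442.308ms @ 5/2 + 865.385ms (3/2)

note 5 onset = 5/2b = 1442.308ms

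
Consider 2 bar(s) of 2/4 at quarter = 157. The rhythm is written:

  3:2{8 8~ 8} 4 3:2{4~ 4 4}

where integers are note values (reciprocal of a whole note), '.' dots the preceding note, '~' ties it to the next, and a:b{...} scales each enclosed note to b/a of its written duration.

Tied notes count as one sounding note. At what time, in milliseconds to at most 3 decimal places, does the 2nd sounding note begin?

note 2 onset = 1/3b = 127.389ms

1. 0.0ms @ 0 + 127.389ms (1/3)
2. 127.389ms @ 1/3 + 254.777ms (2/3)
3. 382.166ms @ 1 + 382.166ms (1)
4. 764.331ms @ 2 + 509.554ms (4/3)
5. 1273.885ms @ 10/3 + 254.777ms (2/3)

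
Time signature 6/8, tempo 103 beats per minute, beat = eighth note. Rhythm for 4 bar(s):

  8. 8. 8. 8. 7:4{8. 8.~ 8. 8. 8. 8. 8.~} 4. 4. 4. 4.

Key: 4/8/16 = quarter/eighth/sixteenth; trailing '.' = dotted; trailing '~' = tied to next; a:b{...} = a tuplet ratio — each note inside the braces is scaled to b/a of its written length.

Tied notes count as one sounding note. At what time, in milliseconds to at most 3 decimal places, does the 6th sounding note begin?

note 6 onset = 48/7b = 3994.452ms

1. 0.0ms @ 0 + 873.786ms (3/2)
2. 873.786ms @ 3/2 + 873.786ms (3/2)
3. 1747.573ms @ 3 + 873.786ms (3/2)
4. 2621.359ms @ 9/2 + 873.786ms (3/2)
5. 3495.146ms @ 6 + 499.307ms (6/7)
6. 3994.452ms @ 48/7 + 998.613ms (12/7)
7. 4993.065ms @ 60/7 + 499.307ms (6/7)
8. 5492.372ms @ 66/7 + 499.307ms (6/7)
9. 5991.678ms @ 72/7 + 499.307ms (6/7)
10. 6490.985ms @ 78/7 + 2246.879ms (27/7)
11. 8737.864ms @ 15 + 1747.573ms (3)
12. 10485.437ms @ 18 + 1747.573ms (3)
13. 12233.01ms @ 21 + 1747.573ms (3)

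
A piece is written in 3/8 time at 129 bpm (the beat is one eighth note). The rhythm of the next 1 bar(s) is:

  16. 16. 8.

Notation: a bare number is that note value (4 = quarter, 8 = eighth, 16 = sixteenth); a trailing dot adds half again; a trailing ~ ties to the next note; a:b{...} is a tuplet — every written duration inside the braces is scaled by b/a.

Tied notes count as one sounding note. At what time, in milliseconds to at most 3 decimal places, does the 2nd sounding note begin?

1. 0.0ms @ 0 + 348.837ms (3/4)
2. 348.837ms @ 3/4 + 348.837ms (3/4)
3. 697.674ms @ 3/2 + 697.674ms (3/2)

note 2 onset = 3/4b = 348.837ms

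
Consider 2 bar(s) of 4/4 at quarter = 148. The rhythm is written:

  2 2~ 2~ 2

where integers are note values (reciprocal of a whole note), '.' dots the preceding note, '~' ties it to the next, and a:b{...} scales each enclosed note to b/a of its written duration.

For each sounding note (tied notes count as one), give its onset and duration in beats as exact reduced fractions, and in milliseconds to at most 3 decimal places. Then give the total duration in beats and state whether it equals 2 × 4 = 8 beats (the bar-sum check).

1) 0.0ms=0b +810.811ms=2b
2) 810.811ms=2b +2432.432ms=6b
Σ=8b of 8 (148bpm 4/4) — PASS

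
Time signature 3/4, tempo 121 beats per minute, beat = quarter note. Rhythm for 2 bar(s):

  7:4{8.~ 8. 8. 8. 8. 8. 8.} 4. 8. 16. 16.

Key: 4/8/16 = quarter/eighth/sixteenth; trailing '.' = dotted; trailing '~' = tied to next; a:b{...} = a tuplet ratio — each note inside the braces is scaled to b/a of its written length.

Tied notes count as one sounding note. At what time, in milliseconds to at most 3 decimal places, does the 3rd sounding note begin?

note 3 onset = 9/7b = 637.544ms

1. 0.0ms @ 0 + 425.03ms (6/7)
2. 425.03ms @ 6/7 + 212.515ms (3/7)
3. 637.544ms @ 9/7 + 212.515ms (3/7)
4. 850.059ms @ 12/7 + 212.515ms (3/7)
5. 1062.574ms @ 15/7 + 212.515ms (3/7)
6. 1275.089ms @ 18/7 + 212.515ms (3/7)
7. 1487.603ms @ 3 + 743.802ms (3/2)
8. 2231.405ms @ 9/2 + 371.901ms (3/4)
9. 2603.306ms @ 21/4 + 185.95ms (3/8)
10. 2789.256ms @ 45/8 + 185.95ms (3/8)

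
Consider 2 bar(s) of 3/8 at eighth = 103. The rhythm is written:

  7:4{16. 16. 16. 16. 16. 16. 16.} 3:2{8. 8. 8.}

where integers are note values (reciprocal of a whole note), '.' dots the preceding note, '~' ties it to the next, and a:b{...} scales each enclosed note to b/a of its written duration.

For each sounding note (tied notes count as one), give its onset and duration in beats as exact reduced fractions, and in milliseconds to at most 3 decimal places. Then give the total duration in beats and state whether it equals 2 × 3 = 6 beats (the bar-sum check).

1) 0.0ms=0b +249.653ms=3/7b
2) 249.653ms=3/7b +249.653ms=3/7b
3) 499.307ms=6/7b +249.653ms=3/7b
4) 748.96ms=9/7b +249.653ms=3/7b
5) 998.613ms=12/7b +249.653ms=3/7b
6) 1248.266ms=15/7b +249.653ms=3/7b
7) 1497.92ms=18/7b +249.653ms=3/7b
8) 1747.573ms=3b +582.524ms=1b
9) 2330.097ms=4b +582.524ms=1b
10) 2912.621ms=5b +582.524ms=1b
Σ=6b of 6 (103bpm 3/8) — PASS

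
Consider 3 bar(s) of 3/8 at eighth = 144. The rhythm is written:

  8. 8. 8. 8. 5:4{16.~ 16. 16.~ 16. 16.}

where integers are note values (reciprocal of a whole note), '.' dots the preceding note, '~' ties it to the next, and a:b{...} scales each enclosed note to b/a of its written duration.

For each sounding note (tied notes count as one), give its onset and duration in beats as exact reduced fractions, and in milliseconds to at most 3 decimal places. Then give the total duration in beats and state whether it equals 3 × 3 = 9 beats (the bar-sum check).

1) 0.0ms=0b +625.0ms=3/2b
2) 625.0ms=3/2b +625.0ms=3/2b
3) 1250.0ms=3b +625.0ms=3/2b
4) 1875.0ms=9/2b +625.0ms=3/2b
5) 2500.0ms=6b +500.0ms=6/5b
6) 3000.0ms=36/5b +500.0ms=6/5b
7) 3500.0ms=42/5b +250.0ms=3/5b
Σ=9b of 9 (144bpm 3/8) — PASS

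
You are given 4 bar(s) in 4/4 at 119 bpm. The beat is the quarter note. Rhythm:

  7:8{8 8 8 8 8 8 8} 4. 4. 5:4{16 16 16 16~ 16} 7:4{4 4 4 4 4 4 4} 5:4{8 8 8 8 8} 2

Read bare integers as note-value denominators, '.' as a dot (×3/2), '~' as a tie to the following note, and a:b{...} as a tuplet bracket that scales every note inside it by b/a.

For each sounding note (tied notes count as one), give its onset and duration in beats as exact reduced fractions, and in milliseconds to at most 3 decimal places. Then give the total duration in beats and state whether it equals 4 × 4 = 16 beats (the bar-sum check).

1) 0.0ms=0b +288.115ms=4/7b
2) 288.115ms=4/7b +288.115ms=4/7b
3) 576.23ms=8/7b +288.115ms=4/7b
4) 864.346ms=12/7b +288.115ms=4/7b
5) 1152.461ms=16/7b +288.115ms=4/7b
6) 1440.576ms=20/7b +288.115ms=4/7b
7) 1728.691ms=24/7b +288.115ms=4/7b
8) 2016.807ms=4b +756.303ms=3/2b
9) 2773.109ms=11/2b +756.303ms=3/2b
10) 3529.412ms=7b +100.84ms=1/5b
11) 3630.252ms=36/5b +100.84ms=1/5b
12) 3731.092ms=37/5b +100.84ms=1/5b
13) 3831.933ms=38/5b +201.681ms=2/5b
14) 4033.613ms=8b +288.115ms=4/7b
15) 4321.729ms=60/7b +288.115ms=4/7b
16) 4609.844ms=64/7b +288.115ms=4/7b
17) 4897.959ms=68/7b +288.115ms=4/7b
18) 5186.074ms=72/7b +288.115ms=4/7b
19) 5474.19ms=76/7b +288.115ms=4/7b
20) 5762.305ms=80/7b +288.115ms=4/7b
21) 6050.42ms=12b +201.681ms=2/5b
22) 6252.101ms=62/5b +201.681ms=2/5b
23) 6453.782ms=64/5b +201.681ms=2/5b
24) 6655.462ms=66/5b +201.681ms=2/5b
25) 6857.143ms=68/5b +201.681ms=2/5b
26) 7058.824ms=14b +1008.403ms=2b
Σ=16b of 16 (119bpm 4/4) — PASS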